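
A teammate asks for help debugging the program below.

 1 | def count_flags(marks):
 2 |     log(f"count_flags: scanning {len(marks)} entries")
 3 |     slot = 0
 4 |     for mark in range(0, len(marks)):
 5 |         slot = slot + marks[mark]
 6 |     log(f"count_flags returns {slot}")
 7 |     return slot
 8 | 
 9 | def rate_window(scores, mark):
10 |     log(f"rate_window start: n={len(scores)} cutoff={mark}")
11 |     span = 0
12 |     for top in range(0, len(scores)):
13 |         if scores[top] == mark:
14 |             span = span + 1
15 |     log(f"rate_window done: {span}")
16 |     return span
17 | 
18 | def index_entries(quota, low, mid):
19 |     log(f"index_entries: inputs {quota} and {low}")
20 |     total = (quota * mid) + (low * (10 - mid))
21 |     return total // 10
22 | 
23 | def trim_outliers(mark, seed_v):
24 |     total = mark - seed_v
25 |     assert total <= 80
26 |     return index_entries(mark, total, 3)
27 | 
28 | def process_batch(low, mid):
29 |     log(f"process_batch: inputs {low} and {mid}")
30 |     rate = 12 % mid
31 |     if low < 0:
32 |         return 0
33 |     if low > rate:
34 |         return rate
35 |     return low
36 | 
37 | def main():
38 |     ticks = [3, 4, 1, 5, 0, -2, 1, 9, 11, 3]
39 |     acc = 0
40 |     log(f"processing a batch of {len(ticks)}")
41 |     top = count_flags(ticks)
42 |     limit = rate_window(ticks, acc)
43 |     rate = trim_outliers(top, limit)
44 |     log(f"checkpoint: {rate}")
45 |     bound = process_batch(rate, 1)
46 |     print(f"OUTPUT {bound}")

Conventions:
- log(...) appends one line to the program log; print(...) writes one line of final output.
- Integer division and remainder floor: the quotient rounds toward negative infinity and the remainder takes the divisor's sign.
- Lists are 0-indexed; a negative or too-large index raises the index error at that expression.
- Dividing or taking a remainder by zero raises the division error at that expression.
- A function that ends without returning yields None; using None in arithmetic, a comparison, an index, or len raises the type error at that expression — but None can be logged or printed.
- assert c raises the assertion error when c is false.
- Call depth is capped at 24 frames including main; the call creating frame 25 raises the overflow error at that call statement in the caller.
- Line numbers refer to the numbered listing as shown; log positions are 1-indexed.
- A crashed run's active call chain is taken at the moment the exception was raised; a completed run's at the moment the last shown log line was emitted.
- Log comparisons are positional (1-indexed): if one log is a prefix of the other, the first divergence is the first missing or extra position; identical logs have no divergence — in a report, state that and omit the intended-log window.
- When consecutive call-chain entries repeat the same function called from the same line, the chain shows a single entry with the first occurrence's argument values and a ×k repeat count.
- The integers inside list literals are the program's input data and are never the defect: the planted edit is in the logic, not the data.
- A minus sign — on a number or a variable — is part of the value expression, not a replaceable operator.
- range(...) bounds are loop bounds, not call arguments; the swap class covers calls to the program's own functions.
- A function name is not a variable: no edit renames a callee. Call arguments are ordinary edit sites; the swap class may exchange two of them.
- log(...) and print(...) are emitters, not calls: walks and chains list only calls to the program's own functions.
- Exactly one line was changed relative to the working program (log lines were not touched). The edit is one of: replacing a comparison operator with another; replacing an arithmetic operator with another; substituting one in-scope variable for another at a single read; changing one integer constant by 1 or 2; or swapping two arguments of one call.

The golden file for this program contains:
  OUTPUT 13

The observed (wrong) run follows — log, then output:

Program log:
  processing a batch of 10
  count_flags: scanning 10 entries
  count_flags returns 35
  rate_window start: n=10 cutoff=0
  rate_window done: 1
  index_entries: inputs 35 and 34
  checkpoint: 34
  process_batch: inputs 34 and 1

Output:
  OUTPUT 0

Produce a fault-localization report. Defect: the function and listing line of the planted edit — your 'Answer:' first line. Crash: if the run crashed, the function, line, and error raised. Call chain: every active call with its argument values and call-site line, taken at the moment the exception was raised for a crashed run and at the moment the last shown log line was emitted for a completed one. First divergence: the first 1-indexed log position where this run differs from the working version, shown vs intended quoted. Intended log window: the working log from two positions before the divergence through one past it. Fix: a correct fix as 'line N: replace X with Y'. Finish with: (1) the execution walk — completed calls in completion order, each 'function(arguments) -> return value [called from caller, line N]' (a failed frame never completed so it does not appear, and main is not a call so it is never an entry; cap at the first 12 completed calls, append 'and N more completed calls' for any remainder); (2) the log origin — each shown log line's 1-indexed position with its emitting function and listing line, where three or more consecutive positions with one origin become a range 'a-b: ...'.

Answer: the defect is in process_batch at line 30.
Key observation: Nothing in the log betrays the bug — only the output does.
Call chain: main -> process_batch(34, 1) (called at line 45).
First divergence: none — the logs agree in full.
Execution walk:
  count_flags([3, 4, 1, 5, 0, -2, 1, 9, 11, 3]) -> 35  [called from main, line 41]
  rate_window([3, 4, 1, 5, 0, -2, 1, 9, 11, 3], 0) -> 1  [called from main, line 42]
  index_entries(35, 34, 3) -> 34  [called from trim_outliers, line 26]
  trim_outliers(35, 1) -> 34  [called from main, line 43]
  process_batch(34, 1) -> 0  [called from main, line 45]
Log line origins:
  1: from main, line 40
  2: from count_flags, line 2
  3: from count_flags, line 6
  4: from rate_window, line 10
  5: from rate_window, line 15
  6: from index_entries, line 19
  7: from main, line 44
  8: from process_batch, line 29
A correct fix: line 30: replace `%` with `+`.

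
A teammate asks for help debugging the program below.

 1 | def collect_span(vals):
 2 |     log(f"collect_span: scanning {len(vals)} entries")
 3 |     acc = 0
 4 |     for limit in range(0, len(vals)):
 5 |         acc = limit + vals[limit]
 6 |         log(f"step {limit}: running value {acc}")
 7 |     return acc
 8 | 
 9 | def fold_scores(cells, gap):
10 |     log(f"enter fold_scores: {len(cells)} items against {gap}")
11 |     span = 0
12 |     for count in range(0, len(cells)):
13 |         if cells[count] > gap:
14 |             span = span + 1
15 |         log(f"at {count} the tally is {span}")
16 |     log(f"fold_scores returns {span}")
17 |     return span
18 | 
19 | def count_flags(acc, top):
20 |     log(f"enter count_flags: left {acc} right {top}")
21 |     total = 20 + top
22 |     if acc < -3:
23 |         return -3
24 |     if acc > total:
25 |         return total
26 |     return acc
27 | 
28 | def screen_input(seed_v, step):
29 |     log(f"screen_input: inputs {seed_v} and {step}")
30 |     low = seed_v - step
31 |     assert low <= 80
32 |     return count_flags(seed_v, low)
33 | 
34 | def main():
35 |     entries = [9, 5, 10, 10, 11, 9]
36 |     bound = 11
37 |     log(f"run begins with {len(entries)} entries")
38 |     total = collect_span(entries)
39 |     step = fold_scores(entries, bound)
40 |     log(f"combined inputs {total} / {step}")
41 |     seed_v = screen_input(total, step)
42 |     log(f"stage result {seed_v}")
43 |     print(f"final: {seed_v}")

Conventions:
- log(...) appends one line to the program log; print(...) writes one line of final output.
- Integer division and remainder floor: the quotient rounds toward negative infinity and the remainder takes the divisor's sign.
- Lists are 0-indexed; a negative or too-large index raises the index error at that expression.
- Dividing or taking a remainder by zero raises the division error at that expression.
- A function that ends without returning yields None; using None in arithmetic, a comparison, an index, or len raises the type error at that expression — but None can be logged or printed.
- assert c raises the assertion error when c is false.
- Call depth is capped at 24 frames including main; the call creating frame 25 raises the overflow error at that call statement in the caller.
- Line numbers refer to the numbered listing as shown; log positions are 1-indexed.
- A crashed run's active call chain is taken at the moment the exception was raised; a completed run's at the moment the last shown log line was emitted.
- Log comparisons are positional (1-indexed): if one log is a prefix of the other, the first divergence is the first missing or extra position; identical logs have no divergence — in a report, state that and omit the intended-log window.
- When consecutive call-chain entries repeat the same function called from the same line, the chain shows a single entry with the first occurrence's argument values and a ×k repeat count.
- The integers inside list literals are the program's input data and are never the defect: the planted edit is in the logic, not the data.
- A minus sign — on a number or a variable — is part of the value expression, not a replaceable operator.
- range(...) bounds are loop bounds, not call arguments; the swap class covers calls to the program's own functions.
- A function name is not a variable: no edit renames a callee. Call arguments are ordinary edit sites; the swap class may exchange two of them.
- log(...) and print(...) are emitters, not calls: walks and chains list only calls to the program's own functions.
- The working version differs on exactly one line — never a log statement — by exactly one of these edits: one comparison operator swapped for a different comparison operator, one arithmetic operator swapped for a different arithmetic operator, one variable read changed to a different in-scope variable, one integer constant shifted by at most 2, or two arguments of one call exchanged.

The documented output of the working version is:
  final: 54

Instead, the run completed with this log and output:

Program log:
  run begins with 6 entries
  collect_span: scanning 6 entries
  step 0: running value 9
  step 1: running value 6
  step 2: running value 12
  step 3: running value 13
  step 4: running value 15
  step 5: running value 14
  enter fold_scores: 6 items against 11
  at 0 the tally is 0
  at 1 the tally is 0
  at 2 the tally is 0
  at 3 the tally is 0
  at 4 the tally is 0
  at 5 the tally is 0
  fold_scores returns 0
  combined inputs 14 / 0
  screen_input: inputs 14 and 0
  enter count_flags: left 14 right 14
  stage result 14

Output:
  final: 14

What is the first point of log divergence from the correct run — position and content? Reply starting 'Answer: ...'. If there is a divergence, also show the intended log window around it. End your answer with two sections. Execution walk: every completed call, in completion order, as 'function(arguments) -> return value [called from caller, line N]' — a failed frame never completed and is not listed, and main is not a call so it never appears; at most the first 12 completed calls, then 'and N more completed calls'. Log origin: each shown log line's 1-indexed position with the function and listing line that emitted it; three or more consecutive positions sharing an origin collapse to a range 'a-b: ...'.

Answer: position 4; shown 'step 1: running value 6' vs intended 'step 1: running value 14'.
Intended log window:
  2: collect_span: scanning 6 entries
  3: step 0: running value 9
  4: step 1: running value 14
  5: step 2: running value 24
Execution walk:
  collect_span([9, 5, 10, 10, 11, 9]) -> 14  [called from main, line 38]
  fold_scores([9, 5, 10, 10, 11, 9], 11) -> 0  [called from main, line 39]
  count_flags(14, 14) -> 14  [called from screen_input, line 32]
  screen_input(14, 0) -> 14  [called from main, line 41]
Log origin:
  1: logged in main at line 37
  2: logged in collect_span at line 2
  3-8: logged in collect_span at line 6
  9: logged in fold_scores at line 10
  10-15: logged in fold_scores at line 15
  16: logged in fold_scores at line 16
  17: logged in main at line 40
  18: logged in screen_input at line 29
  19: logged in count_flags at line 20
  20: logged in main at line 42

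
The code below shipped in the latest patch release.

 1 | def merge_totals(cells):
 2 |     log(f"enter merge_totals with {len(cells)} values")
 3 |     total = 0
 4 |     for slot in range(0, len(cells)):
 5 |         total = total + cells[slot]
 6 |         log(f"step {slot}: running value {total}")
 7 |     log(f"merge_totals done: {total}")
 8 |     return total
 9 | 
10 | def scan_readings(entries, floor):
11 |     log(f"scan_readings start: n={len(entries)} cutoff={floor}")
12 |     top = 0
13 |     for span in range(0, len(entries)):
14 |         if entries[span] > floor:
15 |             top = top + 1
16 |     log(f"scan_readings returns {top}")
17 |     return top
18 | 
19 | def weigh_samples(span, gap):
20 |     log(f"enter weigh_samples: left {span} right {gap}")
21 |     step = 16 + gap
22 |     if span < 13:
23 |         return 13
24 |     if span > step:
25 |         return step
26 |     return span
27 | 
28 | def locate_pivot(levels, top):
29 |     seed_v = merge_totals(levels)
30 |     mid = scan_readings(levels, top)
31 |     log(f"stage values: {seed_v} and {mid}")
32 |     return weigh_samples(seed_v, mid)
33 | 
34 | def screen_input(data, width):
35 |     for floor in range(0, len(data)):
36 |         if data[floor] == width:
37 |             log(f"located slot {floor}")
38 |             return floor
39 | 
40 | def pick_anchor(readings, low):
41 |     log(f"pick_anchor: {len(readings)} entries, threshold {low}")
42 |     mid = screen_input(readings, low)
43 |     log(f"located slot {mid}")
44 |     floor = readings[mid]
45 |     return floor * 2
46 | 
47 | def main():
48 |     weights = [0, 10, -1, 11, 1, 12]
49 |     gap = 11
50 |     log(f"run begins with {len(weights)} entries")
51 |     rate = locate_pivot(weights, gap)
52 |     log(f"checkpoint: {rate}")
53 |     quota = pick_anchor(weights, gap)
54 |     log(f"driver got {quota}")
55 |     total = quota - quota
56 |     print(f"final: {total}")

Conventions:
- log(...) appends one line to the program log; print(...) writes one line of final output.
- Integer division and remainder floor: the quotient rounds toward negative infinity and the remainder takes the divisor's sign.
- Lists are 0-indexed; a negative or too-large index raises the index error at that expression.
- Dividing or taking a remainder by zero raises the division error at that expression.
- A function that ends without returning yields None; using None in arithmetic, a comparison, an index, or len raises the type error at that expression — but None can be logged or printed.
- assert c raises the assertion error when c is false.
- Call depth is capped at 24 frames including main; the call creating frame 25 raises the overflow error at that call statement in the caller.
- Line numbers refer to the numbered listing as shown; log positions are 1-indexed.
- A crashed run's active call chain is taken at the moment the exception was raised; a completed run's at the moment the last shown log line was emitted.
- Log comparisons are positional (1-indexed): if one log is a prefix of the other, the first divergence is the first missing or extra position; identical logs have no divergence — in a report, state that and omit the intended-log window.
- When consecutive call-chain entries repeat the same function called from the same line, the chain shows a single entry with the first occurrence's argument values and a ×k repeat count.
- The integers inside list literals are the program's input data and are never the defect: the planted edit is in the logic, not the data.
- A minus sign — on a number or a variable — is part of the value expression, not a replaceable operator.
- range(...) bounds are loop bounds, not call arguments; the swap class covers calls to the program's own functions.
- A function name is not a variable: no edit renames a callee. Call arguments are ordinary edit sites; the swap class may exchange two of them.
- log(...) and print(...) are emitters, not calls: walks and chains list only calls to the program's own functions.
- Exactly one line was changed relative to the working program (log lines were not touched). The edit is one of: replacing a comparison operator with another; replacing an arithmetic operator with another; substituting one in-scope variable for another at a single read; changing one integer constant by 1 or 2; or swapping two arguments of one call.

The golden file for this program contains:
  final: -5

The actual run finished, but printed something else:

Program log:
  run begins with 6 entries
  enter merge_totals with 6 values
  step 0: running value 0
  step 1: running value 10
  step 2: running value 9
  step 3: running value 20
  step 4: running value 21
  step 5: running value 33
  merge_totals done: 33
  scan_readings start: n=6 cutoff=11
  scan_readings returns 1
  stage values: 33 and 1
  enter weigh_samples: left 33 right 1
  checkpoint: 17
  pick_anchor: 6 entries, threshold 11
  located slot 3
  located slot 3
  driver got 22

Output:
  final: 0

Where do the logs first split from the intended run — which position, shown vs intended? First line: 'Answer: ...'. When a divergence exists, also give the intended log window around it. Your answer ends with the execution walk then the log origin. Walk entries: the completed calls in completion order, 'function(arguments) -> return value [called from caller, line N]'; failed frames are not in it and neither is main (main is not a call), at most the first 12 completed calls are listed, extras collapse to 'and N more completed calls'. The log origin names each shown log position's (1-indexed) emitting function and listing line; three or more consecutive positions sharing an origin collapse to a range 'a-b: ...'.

Answer: there is none — every log position agrees.
Execution walk:
  merge_totals([0, 10, -1, 11, 1, 12]) -> 33  [called from locate_pivot, line 29]
  scan_readings([0, 10, -1, 11, 1, 12], 11) -> 1  [called from locate_pivot, line 30]
  weigh_samples(33, 1) -> 17  [called from locate_pivot, line 32]
  locate_pivot([0, 10, -1, 11, 1, 12], 11) -> 17  [called from main, line 51]
  screen_input([0, 10, -1, 11, 1, 12], 11) -> 3  [called from pick_anchor, line 42]
  pick_anchor([0, 10, -1, 11, 1, 12], 11) -> 22  [called from main, line 53]
Origin of each log line:
  1: from main, line 50
  2: from merge_totals, line 2
  3-8: from merge_totals, line 6
  9: from merge_totals, line 7
  10: from scan_readings, line 11
  11: from scan_readings, line 16
  12: from locate_pivot, line 31
  13: from weigh_samples, line 20
  14: from main, line 52
  15: from pick_anchor, line 41
  16: from screen_input, line 37
  17: from pick_anchor, line 43
  18: from main, line 54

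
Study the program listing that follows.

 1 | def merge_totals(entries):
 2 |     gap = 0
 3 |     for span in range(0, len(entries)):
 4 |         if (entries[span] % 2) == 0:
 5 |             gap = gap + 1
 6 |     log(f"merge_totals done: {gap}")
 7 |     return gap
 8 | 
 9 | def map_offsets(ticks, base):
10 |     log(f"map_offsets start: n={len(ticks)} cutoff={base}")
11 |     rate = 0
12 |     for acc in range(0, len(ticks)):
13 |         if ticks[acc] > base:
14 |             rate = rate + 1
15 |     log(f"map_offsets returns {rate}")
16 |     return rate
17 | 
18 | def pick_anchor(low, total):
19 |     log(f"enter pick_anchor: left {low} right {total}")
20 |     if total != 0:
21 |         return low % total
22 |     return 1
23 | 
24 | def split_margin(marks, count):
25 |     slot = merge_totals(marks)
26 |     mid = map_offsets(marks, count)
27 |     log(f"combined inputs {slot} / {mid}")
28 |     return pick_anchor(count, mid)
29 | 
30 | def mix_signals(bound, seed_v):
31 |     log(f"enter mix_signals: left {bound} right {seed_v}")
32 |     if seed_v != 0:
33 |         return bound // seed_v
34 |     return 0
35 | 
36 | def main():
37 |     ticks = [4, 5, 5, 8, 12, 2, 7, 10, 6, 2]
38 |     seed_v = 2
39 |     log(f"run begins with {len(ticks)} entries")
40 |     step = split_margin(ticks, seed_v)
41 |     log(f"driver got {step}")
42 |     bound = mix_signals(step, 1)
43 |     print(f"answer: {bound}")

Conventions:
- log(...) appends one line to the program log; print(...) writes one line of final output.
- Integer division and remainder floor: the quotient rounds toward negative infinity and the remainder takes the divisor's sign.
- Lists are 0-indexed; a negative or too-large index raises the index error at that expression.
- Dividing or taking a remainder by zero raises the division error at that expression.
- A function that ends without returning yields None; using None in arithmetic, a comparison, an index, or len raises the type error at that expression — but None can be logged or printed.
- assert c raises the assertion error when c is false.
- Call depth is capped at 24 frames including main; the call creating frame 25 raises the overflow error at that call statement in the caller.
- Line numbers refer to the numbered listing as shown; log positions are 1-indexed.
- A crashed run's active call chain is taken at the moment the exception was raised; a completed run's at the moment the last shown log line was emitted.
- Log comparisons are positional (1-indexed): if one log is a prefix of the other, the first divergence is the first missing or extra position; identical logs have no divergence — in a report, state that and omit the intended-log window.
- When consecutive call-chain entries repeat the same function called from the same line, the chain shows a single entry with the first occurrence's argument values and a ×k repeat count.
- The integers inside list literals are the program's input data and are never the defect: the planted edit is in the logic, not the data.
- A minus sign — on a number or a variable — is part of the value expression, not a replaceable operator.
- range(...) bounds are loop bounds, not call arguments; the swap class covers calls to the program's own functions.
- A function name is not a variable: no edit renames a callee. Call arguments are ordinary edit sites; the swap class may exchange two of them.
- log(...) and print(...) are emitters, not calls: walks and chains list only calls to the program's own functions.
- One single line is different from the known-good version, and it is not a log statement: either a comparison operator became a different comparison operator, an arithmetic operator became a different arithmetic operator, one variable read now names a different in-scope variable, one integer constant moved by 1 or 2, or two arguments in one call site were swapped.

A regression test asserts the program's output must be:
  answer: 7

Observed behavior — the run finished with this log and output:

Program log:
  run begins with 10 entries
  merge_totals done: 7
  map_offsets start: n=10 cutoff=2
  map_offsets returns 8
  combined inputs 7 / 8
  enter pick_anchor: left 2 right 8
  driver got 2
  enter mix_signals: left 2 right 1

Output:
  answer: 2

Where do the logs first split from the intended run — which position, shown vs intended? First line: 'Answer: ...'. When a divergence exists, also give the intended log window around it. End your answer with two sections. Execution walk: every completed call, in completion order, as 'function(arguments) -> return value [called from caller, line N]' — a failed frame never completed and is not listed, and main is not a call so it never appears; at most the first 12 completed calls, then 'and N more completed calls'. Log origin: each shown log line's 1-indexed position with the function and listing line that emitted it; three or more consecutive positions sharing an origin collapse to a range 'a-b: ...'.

Answer: position 6; shown 'enter pick_anchor: left 2 right 8' vs intended 'enter pick_anchor: left 7 right 8'.
Intended log window:
  4: map_offsets returns 8
  5: combined inputs 7 / 8
  6: enter pick_anchor: left 7 right 8
  7: driver got 7
Execution walk:
  merge_totals([4, 5, 5, 8, 12, 2, 7, 10, 6, 2]) -> 7  [called from split_margin, line 25]
  map_offsets([4, 5, 5, 8, 12, 2, 7, 10, 6, 2], 2) -> 8  [called from split_margin, line 26]
  pick_anchor(2, 8) -> 2  [called from split_margin, line 28]
  split_margin([4, 5, 5, 8, 12, 2, 7, 10, 6, 2], 2) -> 2  [called from main, line 40]
  mix_signals(2, 1) -> 2  [called from main, line 42]
Log origins:
  1: from main, line 39
  2: from merge_totals, line 6
  3: from map_offsets, line 10
  4: from map_offsets, line 15
  5: from split_margin, line 27
  6: from pick_anchor, line 19
  7: from main, line 41
  8: from mix_signals, line 31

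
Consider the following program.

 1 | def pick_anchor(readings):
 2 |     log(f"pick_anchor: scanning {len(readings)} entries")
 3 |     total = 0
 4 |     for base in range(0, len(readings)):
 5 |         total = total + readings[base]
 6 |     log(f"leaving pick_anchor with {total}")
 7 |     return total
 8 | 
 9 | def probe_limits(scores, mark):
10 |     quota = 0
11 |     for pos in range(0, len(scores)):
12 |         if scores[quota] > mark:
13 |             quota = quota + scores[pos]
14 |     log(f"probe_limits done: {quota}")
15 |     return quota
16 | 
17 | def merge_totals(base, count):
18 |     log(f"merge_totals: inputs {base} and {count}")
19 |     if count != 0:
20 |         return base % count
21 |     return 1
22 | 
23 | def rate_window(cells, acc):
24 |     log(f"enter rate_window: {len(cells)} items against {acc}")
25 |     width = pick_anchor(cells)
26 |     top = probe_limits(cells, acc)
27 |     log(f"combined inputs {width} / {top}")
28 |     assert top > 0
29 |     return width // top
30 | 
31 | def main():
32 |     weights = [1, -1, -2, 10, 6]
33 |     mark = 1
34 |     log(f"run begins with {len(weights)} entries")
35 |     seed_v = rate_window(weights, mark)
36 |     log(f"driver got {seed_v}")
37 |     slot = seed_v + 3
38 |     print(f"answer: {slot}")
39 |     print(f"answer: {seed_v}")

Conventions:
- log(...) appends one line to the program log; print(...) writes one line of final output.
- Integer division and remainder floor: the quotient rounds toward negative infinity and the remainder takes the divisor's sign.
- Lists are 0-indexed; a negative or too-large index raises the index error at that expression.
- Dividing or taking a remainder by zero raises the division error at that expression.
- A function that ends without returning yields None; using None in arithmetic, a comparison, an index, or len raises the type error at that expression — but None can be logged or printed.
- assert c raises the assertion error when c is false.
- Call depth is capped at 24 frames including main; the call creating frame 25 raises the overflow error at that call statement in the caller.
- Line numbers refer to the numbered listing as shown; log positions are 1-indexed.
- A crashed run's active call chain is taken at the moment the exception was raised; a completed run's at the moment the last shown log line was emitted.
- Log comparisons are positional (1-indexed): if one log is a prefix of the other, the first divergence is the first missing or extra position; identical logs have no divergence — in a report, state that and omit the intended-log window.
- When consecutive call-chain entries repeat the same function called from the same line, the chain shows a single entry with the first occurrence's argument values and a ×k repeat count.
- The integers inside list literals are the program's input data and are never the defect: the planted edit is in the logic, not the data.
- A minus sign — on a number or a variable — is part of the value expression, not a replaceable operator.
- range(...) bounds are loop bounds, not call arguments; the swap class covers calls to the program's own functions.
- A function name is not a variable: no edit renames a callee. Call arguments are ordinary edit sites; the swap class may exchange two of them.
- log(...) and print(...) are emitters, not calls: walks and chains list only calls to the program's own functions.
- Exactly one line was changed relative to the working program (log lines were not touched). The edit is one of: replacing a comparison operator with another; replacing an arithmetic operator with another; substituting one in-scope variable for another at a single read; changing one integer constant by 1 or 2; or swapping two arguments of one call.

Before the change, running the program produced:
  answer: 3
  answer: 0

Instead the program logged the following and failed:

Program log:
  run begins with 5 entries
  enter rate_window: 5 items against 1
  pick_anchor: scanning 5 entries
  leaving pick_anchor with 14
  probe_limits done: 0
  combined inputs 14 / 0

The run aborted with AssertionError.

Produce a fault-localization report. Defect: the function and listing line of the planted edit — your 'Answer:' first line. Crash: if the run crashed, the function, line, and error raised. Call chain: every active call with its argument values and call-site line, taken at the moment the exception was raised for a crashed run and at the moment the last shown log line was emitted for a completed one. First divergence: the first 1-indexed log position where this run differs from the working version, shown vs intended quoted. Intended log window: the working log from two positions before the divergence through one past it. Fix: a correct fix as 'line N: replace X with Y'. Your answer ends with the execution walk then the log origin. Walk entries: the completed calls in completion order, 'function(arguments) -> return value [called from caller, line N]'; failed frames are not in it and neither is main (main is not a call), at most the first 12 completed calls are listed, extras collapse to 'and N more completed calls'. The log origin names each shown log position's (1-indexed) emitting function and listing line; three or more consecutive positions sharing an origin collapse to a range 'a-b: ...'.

Answer: the defect is in probe_limits at line 12.
The tell: Everything matches until log position 5, which reads 'probe_limits done: 0' in place of 'probe_limits done: 16'.
Crash: rate_window, line 28, AssertionError.
Call chain: main -> rate_window([1, -1, -2, 10, 6], 1) (called at line 35).
First divergence: position 5 — the shown line 'probe_limits done: 0' should read 'probe_limits done: 16'.
Intended log window:
  3: pick_anchor: scanning 5 entries
  4: leaving pick_anchor with 14
  5: probe_limits done: 16
  6: combined inputs 14 / 16
Execution walk:
  pick_anchor([1, -1, -2, 10, 6]) -> 14  [called from rate_window, line 25]
  probe_limits([1, -1, -2, 10, 6], 1) -> 0  [called from rate_window, line 26]
Log origin:
  1: emitted by main (line 34)
  2: emitted by rate_window (line 24)
  3: emitted by pick_anchor (line 2)
  4: emitted by pick_anchor (line 6)
  5: emitted by probe_limits (line 14)
  6: emitted by rate_window (line 27)
A correct fix: line 12: replace `quota` with `pos`.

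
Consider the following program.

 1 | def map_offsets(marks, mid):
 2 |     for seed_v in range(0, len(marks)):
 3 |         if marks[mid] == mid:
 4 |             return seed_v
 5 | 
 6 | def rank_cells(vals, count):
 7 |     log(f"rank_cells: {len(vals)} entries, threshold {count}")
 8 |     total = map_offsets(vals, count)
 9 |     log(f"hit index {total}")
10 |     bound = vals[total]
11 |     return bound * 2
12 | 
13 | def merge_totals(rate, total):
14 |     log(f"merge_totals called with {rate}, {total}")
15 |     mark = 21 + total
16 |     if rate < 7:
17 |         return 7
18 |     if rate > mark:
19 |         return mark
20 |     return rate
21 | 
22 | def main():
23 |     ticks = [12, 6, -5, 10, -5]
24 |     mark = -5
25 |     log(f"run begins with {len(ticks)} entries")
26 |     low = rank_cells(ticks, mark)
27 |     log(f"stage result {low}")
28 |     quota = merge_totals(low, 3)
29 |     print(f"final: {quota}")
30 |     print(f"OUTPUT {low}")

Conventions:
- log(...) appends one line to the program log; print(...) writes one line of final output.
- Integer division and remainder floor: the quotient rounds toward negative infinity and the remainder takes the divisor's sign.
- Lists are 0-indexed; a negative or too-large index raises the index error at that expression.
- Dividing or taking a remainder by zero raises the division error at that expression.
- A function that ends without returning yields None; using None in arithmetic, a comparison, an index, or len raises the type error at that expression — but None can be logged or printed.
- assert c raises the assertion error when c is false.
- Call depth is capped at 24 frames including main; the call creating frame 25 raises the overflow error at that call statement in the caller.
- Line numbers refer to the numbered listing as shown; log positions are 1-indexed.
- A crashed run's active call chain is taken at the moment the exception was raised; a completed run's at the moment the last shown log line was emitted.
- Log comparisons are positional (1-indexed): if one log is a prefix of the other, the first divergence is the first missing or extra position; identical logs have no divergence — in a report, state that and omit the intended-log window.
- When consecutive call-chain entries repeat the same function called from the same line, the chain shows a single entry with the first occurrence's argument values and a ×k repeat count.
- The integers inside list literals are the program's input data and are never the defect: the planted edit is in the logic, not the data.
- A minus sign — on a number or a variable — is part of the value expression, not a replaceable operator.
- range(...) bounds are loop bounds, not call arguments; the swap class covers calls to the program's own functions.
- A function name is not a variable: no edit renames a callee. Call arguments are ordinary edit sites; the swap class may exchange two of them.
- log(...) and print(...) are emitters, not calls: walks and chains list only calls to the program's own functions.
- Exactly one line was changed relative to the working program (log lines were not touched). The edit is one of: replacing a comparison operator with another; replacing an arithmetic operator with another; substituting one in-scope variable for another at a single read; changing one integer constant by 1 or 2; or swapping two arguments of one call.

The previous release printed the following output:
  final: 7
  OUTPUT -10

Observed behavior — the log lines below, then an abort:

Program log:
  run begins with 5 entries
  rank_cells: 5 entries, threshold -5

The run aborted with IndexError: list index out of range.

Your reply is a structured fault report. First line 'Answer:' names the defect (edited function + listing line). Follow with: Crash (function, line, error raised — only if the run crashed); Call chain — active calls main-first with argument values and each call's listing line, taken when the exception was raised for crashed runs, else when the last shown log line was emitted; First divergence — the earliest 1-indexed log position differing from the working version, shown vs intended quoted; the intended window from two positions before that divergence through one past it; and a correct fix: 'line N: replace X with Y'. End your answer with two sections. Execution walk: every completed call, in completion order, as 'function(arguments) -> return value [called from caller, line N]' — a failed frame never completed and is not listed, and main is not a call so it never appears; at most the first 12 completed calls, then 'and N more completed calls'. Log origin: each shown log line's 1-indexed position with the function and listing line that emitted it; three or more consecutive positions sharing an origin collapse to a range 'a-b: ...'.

Answer: the defect is in map_offsets at line 3.
Core observation: After 2 matching log lines the faulty run goes silent, while the working version continues with 'hit index 2'.
Crash: map_offsets, line 3, IndexError.
Call chain: main -> rank_cells([12, 6, -5, 10, -5], -5) (called at line 26) -> map_offsets([12, 6, -5, 10, -5], -5) (called at line 8).
First divergence: position 3 — the faulty run's log ends after 2 lines; the working version continues with 'hit index 2'.
Intended log window:
  1: run begins with 5 entries
  2: rank_cells: 5 entries, threshold -5
  3: hit index 2
  4: stage result -10
Execution walk:
  (no call completed)
Log origin:
  1: logged in main at line 25
  2: logged in rank_cells at line 7
A correct fix: line 3: replace `marks[mid]` with `marks[seed_v]`.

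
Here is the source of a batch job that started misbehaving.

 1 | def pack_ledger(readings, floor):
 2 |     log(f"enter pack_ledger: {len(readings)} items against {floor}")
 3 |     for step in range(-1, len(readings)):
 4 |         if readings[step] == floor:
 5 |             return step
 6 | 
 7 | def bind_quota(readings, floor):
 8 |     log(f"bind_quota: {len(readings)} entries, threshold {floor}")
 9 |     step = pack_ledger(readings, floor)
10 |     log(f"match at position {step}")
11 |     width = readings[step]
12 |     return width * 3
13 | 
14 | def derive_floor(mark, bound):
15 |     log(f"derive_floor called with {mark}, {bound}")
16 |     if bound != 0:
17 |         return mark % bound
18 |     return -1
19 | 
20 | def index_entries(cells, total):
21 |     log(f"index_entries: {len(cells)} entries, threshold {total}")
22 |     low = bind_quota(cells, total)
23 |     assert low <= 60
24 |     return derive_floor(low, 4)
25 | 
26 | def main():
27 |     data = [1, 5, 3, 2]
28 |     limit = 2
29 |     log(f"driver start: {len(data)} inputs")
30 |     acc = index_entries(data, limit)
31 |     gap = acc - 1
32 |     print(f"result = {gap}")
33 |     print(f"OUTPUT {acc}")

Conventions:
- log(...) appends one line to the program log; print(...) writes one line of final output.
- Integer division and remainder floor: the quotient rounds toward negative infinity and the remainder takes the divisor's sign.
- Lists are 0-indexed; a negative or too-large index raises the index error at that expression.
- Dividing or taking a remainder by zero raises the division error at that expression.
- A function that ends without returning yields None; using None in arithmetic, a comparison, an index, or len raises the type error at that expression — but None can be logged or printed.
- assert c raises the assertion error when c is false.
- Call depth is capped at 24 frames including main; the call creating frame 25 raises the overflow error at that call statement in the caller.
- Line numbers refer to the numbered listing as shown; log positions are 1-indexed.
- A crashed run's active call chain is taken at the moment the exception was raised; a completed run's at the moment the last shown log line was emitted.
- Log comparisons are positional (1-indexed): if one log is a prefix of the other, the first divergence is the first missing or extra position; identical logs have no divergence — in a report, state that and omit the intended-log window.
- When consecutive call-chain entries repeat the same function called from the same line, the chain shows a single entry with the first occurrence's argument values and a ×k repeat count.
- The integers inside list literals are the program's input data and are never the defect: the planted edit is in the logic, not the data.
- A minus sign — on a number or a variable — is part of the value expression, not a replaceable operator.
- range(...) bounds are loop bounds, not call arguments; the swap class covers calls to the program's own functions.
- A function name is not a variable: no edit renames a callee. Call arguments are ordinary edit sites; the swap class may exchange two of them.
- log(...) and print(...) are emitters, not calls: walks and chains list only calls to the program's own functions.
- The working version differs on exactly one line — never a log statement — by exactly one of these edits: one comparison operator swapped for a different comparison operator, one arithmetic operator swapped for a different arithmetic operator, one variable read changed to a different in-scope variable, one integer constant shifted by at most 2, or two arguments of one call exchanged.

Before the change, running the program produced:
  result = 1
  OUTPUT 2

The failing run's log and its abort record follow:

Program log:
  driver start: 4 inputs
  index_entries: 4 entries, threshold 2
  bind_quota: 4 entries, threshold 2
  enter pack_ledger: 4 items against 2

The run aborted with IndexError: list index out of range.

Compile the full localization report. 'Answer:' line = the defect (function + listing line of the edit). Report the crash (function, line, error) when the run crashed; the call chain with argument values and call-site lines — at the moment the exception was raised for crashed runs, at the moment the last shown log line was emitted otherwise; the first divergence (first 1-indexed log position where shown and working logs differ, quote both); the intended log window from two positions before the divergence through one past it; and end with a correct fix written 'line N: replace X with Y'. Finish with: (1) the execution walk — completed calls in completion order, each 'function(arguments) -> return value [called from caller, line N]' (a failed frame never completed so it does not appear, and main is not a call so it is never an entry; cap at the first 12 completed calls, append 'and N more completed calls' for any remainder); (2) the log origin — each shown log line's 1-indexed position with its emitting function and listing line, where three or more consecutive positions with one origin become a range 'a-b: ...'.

Answer: the defect is in pack_ledger at line 3.
Core observation: The log ends early — 4 lines, where the working version next logs 'match at position 3'.
Crash: pack_ledger, line 4, IndexError.
Call chain: main -> index_entries([1, 5, 3, 2], 2) (called at line 30) -> bind_quota([1, 5, 3, 2], 2) (called at line 22) -> pack_ledger([1, 5, 3, 2], 2) (called at line 9).
First divergence: position 5 — after 4 matching lines the faulty run goes silent; intended next line 'match at position 3'.
Intended log window:
  3: bind_quota: 4 entries, threshold 2
  4: enter pack_ledger: 4 items against 2
  5: match at position 3
  6: derive_floor called with 6, 4
Execution walk:
  (no call completed)
Log line origins:
  1: emitted by main (line 29)
  2: emitted by index_entries (line 21)
  3: emitted by bind_quota (line 8)
  4: emitted by pack_ledger (line 2)
A correct fix: line 3: replace `-1` with `0`.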